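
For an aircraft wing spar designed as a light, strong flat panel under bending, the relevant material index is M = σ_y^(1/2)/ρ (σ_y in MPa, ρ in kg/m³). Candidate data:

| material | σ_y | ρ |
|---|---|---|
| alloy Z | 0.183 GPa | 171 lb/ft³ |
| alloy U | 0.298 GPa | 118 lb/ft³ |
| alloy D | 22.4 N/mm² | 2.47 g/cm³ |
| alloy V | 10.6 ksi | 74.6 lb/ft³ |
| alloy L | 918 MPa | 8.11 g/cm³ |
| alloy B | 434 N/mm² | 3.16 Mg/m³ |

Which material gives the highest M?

alloy U

Convert each candidate to consistent units, then evaluate M:
  alloy Z: σ_y = 183.0 MPa, ρ = 2739 kg/m³
  alloy U: σ_y = 298.0 MPa, ρ = 1890 kg/m³
  alloy D: σ_y = 22.40 MPa, ρ = 2470 kg/m³
  alloy V: σ_y = 73.08 MPa, ρ = 1195 kg/m³
  alloy L: σ_y = 918.0 MPa, ρ = 8110 kg/m³
  alloy B: σ_y = 434.0 MPa, ρ = 3160 kg/m³
  alloy U: M = 9.13×10⁻³
  alloy V: M = 7.15×10⁻³
  alloy B: M = 6.59×10⁻³
  alloy Z: M = 4.94×10⁻³
  alloy L: M = 3.74×10⁻³
  alloy D: M = 1.92×10⁻³
The maximum is for alloy U.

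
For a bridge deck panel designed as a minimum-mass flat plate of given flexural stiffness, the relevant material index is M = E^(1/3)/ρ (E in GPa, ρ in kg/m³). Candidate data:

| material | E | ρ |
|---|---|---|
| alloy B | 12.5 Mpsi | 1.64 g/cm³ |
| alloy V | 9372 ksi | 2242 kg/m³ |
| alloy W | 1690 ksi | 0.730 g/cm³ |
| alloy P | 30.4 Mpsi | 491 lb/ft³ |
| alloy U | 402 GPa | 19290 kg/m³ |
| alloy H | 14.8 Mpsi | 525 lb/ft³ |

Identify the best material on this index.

Normalizing units and computing the index:
  alloy B: E = 86.18 GPa, ρ = 1640 kg/m³
  alloy V: E = 64.62 GPa, ρ = 2242 kg/m³
  alloy W: E = 11.65 GPa, ρ = 730.0 kg/m³
  alloy P: E = 209.6 GPa, ρ = 7865 kg/m³
  alloy U: E = 402.0 GPa, ρ = 19290 kg/m³
  alloy H: E = 102.0 GPa, ρ = 8410 kg/m³
  alloy W: M = 3.11×10⁻³
  alloy B: M = 2.69×10⁻³
  alloy V: M = 1.79×10⁻³
  alloy P: M = 0.755×10⁻³
  alloy H: M = 0.556×10⁻³
  alloy U: M = 0.383×10⁻³
Alloy W ranks first.

alloy W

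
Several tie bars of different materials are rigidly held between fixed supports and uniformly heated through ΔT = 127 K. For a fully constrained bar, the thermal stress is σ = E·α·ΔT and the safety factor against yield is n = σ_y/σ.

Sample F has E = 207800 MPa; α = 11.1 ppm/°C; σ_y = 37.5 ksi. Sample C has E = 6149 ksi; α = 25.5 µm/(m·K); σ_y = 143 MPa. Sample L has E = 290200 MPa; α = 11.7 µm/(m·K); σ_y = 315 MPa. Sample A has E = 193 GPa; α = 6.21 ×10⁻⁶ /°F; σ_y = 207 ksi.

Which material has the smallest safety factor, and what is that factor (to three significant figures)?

In consistent units (E in GPa, α in ×10⁻⁶/K, σ_y in MPa):
  sample F: E = 207.8, α = 11.1, σ_y = 258.6 → σ = 293 MPa, n = 0.883
  sample C: E = 42.40, α = 25.5, σ_y = 143.0 → σ = 137 MPa, n = 1.04
  sample L: E = 290.2, α = 11.7, σ_y = 315.0 → σ = 431 MPa, n = 0.731
  sample A: E = 193.0, α = 11.2, σ_y = 1427 → σ = 274 MPa, n = 5.21
Smallest n: sample L with n = 0.731.

sample L, n = 0.731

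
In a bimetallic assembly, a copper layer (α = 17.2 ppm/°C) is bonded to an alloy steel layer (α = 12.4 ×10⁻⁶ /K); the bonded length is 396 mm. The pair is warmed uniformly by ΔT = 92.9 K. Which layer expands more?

α(copper) = 17.2×10⁻⁶/K vs α(alloy steel) = 12.4×10⁻⁶/K.
Higher α expands more for the same ΔT: copper.

copper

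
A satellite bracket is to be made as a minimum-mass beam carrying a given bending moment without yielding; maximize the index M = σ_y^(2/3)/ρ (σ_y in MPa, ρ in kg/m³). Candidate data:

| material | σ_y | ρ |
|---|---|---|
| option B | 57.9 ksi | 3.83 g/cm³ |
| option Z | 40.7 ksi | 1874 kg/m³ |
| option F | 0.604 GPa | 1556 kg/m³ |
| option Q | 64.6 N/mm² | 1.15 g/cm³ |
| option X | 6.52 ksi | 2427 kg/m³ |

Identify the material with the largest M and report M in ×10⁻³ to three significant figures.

option F, M = 45.9×10⁻³

After converting to SI:
  option B: σ_y = 399.2 MPa, ρ = 3830 kg/m³
  option Z: σ_y = 280.6 MPa, ρ = 1874 kg/m³
  option F: σ_y = 604.0 MPa, ρ = 1556 kg/m³
  option Q: σ_y = 64.60 MPa, ρ = 1150 kg/m³
  option X: σ_y = 44.95 MPa, ρ = 2427 kg/m³
  option F: M = 45.9×10⁻³
  option Z: M = 22.9×10⁻³
  option B: M = 14.2×10⁻³
  option Q: M = 14.0×10⁻³
  option X: M = 5.21×10⁻³
Option F has the largest M.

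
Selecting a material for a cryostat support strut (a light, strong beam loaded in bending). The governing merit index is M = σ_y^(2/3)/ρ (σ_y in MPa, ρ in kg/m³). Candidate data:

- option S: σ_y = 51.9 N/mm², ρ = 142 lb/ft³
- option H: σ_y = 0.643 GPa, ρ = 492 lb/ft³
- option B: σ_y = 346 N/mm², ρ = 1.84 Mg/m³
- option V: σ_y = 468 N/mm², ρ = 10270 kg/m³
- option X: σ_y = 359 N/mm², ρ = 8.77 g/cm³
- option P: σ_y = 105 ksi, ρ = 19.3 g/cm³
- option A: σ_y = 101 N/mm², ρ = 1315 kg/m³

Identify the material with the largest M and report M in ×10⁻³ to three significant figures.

Convert each candidate to consistent units, then evaluate M:
  option S: σ_y = 51.90 MPa, ρ = 2275 kg/m³
  option H: σ_y = 643.0 MPa, ρ = 7881 kg/m³
  option B: σ_y = 346.0 MPa, ρ = 1840 kg/m³
  option V: σ_y = 468.0 MPa, ρ = 10270 kg/m³
  option X: σ_y = 359.0 MPa, ρ = 8770 kg/m³
  option P: σ_y = 723.9 MPa, ρ = 19300 kg/m³
  option A: σ_y = 101.0 MPa, ρ = 1315 kg/m³
  option B: M = 26.8×10⁻³
  option A: M = 16.5×10⁻³
  option H: M = 9.45×10⁻³
  option S: M = 6.12×10⁻³
  option V: M = 5.87×10⁻³
  option X: M = 5.76×10⁻³
  option P: M = 4.18×10⁻³
The maximum is for option B.

option B, M = 26.8×10⁻³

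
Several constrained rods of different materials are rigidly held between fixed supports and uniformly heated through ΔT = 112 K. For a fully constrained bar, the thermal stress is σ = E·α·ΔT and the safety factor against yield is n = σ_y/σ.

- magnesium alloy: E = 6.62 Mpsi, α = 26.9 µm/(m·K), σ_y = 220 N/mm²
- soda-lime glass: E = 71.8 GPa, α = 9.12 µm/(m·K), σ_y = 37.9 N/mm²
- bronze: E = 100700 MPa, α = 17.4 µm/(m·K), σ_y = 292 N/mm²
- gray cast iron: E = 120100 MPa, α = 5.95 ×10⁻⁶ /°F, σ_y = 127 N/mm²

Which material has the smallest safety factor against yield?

Converting E to GPa, α to ×10⁻⁶/K, σ_y to MPa, then σ and n for each:
  magnesium alloy: E = 45.64, α = 26.9, σ_y = 220.0 → σ = 138 MPa, n = 1.60
  soda-lime glass: E = 71.80, α = 9.12, σ_y = 37.90 → σ = 73.3 MPa, n = 0.517
  bronze: E = 100.7, α = 17.4, σ_y = 292.0 → σ = 196 MPa, n = 1.49
  gray cast iron: E = 120.1, α = 10.7, σ_y = 127.0 → σ = 144 MPa, n = 0.882
The minimum is soda-lime glass at n = 0.517.

soda-lime glass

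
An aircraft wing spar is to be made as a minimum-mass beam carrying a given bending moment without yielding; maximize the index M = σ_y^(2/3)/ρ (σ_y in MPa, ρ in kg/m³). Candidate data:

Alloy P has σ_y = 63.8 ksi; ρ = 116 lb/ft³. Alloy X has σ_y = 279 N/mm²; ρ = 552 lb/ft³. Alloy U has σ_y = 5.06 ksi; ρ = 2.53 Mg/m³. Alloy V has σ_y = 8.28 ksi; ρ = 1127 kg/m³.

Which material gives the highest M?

Putting every candidate on a common basis:
  alloy P: σ_y = 439.9 MPa, ρ = 1858 kg/m³
  alloy X: σ_y = 279.0 MPa, ρ = 8842 kg/m³
  alloy U: σ_y = 34.89 MPa, ρ = 2530 kg/m³
  alloy V: σ_y = 57.09 MPa, ρ = 1127 kg/m³
  alloy P: M = 31.1×10⁻³
  alloy V: M = 13.2×10⁻³
  alloy X: M = 4.83×10⁻³
  alloy U: M = 4.22×10⁻³
Highest index: alloy P.

alloy P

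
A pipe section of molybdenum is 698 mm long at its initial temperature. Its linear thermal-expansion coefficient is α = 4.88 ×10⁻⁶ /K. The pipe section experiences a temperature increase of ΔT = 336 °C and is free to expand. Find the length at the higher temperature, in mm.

ΔL = α·L₀·ΔT = 4.88×10⁻⁶ × 698 mm × 336.0 K = 1.14 mm.
L = L₀ + ΔL = 698 + 1.14 = 699.14 mm.

699.14 mm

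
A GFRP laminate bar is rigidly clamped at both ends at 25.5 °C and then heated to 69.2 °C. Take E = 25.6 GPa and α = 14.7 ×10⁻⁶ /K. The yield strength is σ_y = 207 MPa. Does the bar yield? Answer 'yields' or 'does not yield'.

ΔT = 43.70 K. Constrained thermal stress σ = E·α·ΔT = 25.60×10³ MPa × 14.7×10⁻⁶ × 43.70 = 16.4 MPa (compressive).
Compare to σ_y = 207 MPa: σ < σ_y, so it does not yield.

does not yield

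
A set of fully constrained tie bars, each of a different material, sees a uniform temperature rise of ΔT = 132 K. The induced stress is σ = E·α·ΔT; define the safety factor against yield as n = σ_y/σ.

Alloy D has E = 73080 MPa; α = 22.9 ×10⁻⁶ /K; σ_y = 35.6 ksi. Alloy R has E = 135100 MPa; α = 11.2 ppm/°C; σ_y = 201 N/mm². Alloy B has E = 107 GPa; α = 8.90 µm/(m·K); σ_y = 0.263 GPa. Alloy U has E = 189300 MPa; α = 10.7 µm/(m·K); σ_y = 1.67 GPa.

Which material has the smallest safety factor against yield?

alloy R

Converting E to GPa, α to ×10⁻⁶/K, σ_y to MPa, then σ and n for each:
  alloy D: E = 73.08, α = 22.9, σ_y = 245.5 → σ = 221 MPa, n = 1.11
  alloy R: E = 135.1, α = 11.2, σ_y = 201.0 → σ = 200 MPa, n = 1.01
  alloy B: E = 107.0, α = 8.90, σ_y = 263.0 → σ = 126 MPa, n = 2.09
  alloy U: E = 189.3, α = 10.7, σ_y = 1670 → σ = 267 MPa, n = 6.25
The minimum is alloy R at n = 1.01.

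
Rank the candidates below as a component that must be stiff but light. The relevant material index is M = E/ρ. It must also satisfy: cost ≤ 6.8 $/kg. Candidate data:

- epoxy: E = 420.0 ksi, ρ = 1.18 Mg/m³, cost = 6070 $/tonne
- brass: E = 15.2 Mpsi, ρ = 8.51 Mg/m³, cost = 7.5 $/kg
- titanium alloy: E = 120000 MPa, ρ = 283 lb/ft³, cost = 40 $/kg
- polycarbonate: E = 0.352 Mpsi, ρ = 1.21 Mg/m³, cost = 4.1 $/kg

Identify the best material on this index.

epoxy

Screen on constraints: cost ≤ 6.8 $/kg. Survivors: epoxy, polycarbonate.
Convert each candidate to consistent units, then evaluate M:
  epoxy: E = 2.896 GPa, ρ = 1180 kg/m³
  polycarbonate: E = 2.427 GPa, ρ = 1210 kg/m³
  epoxy: M = 2.45 MN·m/kg
  polycarbonate: M = 2.01 MN·m/kg
Epoxy has the largest M.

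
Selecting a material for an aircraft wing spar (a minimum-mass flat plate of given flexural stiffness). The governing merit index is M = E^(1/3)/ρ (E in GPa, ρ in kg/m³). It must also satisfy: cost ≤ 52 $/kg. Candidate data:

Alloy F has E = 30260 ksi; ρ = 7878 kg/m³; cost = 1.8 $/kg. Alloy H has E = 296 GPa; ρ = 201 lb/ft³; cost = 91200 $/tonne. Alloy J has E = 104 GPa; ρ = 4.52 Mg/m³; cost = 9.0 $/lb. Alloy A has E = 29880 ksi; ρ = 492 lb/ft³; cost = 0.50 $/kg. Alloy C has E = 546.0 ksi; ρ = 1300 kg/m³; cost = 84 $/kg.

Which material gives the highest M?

Screen on constraints: cost ≤ 52 $/kg. Survivors: alloy F, alloy J, alloy A.
Convert each candidate to consistent units, then evaluate M:
  alloy F: E = 208.6 GPa, ρ = 7878 kg/m³
  alloy J: E = 104.0 GPa, ρ = 4520 kg/m³
  alloy A: E = 206.0 GPa, ρ = 7881 kg/m³
  alloy J: M = 1.04×10⁻³
  alloy F: M = 0.753×10⁻³
  alloy A: M = 0.749×10⁻³
Alloy J ranks first.

alloy J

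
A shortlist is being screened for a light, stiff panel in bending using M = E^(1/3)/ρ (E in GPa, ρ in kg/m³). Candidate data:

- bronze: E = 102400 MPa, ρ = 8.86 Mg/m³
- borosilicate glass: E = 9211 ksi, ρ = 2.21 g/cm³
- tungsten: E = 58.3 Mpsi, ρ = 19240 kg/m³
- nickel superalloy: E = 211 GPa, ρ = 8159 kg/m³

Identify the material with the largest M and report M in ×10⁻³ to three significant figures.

Convert each candidate to consistent units, then evaluate M:
  bronze: E = 102.4 GPa, ρ = 8860 kg/m³
  borosilicate glass: E = 63.51 GPa, ρ = 2210 kg/m³
  tungsten: E = 402.0 GPa, ρ = 19240 kg/m³
  nickel superalloy: E = 211.0 GPa, ρ = 8159 kg/m³
  borosilicate glass: M = 1.81×10⁻³
  nickel superalloy: M = 0.730×10⁻³
  bronze: M = 0.528×10⁻³
  tungsten: M = 0.384×10⁻³
Borosilicate glass ranks first.

borosilicate glass, M = 1.81×10⁻³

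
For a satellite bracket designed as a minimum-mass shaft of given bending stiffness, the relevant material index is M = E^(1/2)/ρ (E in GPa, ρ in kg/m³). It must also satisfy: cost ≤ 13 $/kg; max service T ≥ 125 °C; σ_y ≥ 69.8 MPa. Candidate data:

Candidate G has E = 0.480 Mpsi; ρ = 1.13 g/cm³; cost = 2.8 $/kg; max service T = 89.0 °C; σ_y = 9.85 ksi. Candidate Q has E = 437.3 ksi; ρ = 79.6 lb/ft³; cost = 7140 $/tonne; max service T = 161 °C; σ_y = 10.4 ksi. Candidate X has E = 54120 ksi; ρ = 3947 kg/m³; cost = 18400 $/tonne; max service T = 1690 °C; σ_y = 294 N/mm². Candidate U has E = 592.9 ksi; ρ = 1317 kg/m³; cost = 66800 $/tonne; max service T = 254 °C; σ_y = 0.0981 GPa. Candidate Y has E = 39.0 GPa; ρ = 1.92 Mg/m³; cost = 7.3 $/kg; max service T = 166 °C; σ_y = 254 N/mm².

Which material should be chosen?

candidate Y

Screen on constraints: cost ≤ 13 $/kg; max service T ≥ 125 °C; σ_y ≥ 69.8 MPa. Survivors: candidate Q, candidate Y.
Putting every candidate on a common basis:
  candidate Q: E = 3.015 GPa, ρ = 1275 kg/m³
  candidate Y: E = 39.00 GPa, ρ = 1920 kg/m³
  candidate Y: M = 3.25×10⁻³
  candidate Q: M = 1.36×10⁻³
Highest index: candidate Y.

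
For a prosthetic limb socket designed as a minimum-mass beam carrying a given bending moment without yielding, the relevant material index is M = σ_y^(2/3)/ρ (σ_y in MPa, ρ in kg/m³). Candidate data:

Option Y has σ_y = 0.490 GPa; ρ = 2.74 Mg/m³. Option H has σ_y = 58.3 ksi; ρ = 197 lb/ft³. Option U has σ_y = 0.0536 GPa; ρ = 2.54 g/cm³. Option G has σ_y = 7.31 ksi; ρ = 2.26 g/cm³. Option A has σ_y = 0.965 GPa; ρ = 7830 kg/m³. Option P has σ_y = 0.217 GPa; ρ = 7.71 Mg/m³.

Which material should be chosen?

option Y

After converting to SI:
  option Y: σ_y = 490.0 MPa, ρ = 2740 kg/m³
  option H: σ_y = 402.0 MPa, ρ = 3156 kg/m³
  option U: σ_y = 53.60 MPa, ρ = 2540 kg/m³
  option G: σ_y = 50.40 MPa, ρ = 2260 kg/m³
  option A: σ_y = 965.0 MPa, ρ = 7830 kg/m³
  option P: σ_y = 217.0 MPa, ρ = 7710 kg/m³
  option Y: M = 22.7×10⁻³
  option H: M = 17.3×10⁻³
  option A: M = 12.5×10⁻³
  option G: M = 6.04×10⁻³
  option U: M = 5.60×10⁻³
  option P: M = 4.68×10⁻³
Option Y has the largest M.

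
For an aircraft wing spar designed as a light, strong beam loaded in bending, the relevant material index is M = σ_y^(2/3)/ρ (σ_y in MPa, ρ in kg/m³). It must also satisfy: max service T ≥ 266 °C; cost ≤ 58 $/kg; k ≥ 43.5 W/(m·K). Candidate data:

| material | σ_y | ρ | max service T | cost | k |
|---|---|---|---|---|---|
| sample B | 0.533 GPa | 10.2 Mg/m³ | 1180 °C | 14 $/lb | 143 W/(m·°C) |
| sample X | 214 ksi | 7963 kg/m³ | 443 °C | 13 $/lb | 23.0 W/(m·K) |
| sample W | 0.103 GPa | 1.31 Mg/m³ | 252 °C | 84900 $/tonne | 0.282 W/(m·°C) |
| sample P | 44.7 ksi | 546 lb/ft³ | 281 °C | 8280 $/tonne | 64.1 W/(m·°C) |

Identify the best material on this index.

sample B

Screen on constraints: max service T ≥ 266 °C; cost ≤ 58 $/kg; k ≥ 43.5 W/(m·K). Survivors: sample B, sample P.
Convert each candidate to consistent units, then evaluate M:
  sample B: σ_y = 533.0 MPa, ρ = 10200 kg/m³
  sample P: σ_y = 308.2 MPa, ρ = 8746 kg/m³
  sample B: M = 6.44×10⁻³
  sample P: M = 5.22×10⁻³
Sample B has the largest M.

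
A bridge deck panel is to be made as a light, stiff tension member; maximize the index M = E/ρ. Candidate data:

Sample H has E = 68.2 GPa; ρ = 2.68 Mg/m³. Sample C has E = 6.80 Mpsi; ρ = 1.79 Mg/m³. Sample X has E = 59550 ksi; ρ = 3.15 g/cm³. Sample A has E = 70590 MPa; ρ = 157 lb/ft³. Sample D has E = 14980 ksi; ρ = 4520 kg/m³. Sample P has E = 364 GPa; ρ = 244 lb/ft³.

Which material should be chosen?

sample X

After converting to SI:
  sample H: E = 68.20 GPa, ρ = 2680 kg/m³
  sample C: E = 46.88 GPa, ρ = 1790 kg/m³
  sample X: E = 410.6 GPa, ρ = 3150 kg/m³
  sample A: E = 70.59 GPa, ρ = 2515 kg/m³
  sample D: E = 103.3 GPa, ρ = 4520 kg/m³
  sample P: E = 364.0 GPa, ρ = 3909 kg/m³
  sample X: M = 130 MN·m/kg
  sample P: M = 93.1 MN·m/kg
  sample A: M = 28.1 MN·m/kg
  sample C: M = 26.2 MN·m/kg
  sample H: M = 25.4 MN·m/kg
  sample D: M = 22.9 MN·m/kg
Sample X ranks first.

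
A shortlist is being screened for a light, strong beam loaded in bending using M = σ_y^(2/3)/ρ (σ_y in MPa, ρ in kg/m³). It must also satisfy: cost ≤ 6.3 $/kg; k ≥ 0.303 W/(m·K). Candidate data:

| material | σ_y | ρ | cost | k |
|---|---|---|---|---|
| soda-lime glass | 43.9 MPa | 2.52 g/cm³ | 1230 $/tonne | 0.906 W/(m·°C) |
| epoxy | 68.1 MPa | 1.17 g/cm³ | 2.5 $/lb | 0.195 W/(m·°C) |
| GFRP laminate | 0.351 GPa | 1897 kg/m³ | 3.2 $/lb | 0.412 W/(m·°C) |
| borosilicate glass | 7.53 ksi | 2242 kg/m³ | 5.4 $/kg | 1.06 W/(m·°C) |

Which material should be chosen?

borosilicate glass

Screen on constraints: cost ≤ 6.3 $/kg; k ≥ 0.303 W/(m·K). Survivors: soda-lime glass, borosilicate glass.
In SI units:
  soda-lime glass: σ_y = 43.90 MPa, ρ = 2520 kg/m³
  borosilicate glass: σ_y = 51.92 MPa, ρ = 2242 kg/m³
  borosilicate glass: M = 6.21×10⁻³
  soda-lime glass: M = 4.94×10⁻³
Highest index: borosilicate glass.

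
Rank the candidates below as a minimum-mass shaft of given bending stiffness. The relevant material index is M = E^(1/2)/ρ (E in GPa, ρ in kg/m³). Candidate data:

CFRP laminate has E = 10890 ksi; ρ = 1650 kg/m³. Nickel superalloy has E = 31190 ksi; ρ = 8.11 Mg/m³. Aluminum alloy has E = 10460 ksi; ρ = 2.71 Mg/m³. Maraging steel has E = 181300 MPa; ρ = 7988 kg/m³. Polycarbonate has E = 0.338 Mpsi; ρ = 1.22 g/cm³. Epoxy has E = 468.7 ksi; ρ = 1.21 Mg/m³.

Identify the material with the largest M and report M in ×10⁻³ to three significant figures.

CFRP laminate, M = 5.25×10⁻³

Convert each candidate to consistent units, then evaluate M:
  CFRP laminate: E = 75.08 GPa, ρ = 1650 kg/m³
  nickel superalloy: E = 215.0 GPa, ρ = 8110 kg/m³
  aluminum alloy: E = 72.12 GPa, ρ = 2710 kg/m³
  maraging steel: E = 181.3 GPa, ρ = 7988 kg/m³
  polycarbonate: E = 2.330 GPa, ρ = 1220 kg/m³
  epoxy: E = 3.232 GPa, ρ = 1210 kg/m³
  CFRP laminate: M = 5.25×10⁻³
  aluminum alloy: M = 3.13×10⁻³
  nickel superalloy: M = 1.81×10⁻³
  maraging steel: M = 1.69×10⁻³
  epoxy: M = 1.49×10⁻³
  polycarbonate: M = 1.25×10⁻³
CFRP laminate ranks first.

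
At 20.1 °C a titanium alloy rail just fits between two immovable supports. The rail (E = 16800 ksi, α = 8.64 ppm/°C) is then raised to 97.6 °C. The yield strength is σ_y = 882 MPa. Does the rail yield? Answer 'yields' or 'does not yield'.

E = 16800 ksi = 115.8 GPa.
ΔT = 77.50 K. Constrained thermal stress σ = E·α·ΔT = 115.8×10³ MPa × 8.64×10⁻⁶ × 77.50 = 77.6 MPa (compressive).
Compare to σ_y = 882 MPa: σ < σ_y, so it does not yield.

does not yield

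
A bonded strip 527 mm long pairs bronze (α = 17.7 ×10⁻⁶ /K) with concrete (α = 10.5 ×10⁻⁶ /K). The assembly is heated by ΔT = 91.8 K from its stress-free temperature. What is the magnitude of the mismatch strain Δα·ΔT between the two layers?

6.61×10⁻⁴

Δα = |17.7 − 10.5|×10⁻⁶/K = 7.20×10⁻⁶/K.
Mismatch strain = Δα·ΔT = 7.20×10⁻⁶ × 91.8 = 6.61×10⁻⁴.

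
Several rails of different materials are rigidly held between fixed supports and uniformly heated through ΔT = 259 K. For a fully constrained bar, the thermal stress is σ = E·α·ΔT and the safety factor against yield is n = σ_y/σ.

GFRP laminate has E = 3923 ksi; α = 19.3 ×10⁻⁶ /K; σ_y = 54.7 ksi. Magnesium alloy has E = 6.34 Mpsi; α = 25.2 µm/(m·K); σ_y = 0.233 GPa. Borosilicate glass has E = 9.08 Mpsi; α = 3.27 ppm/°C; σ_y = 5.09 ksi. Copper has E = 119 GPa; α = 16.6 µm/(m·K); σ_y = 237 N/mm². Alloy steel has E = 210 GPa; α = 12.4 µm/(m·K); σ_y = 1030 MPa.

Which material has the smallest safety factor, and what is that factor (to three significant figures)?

Per material, after unit conversion:
  GFRP laminate: E = 27.05, α = 19.3, σ_y = 377.1 → σ = 135 MPa, n = 2.79
  magnesium alloy: E = 43.71, α = 25.2, σ_y = 233.0 → σ = 285 MPa, n = 0.817
  borosilicate glass: E = 62.60, α = 3.27, σ_y = 35.09 → σ = 53.0 MPa, n = 0.662
  copper: E = 119.0, α = 16.6, σ_y = 237.0 → σ = 512 MPa, n = 0.463
  alloy steel: E = 210.0, α = 12.4, σ_y = 1030 → σ = 674 MPa, n = 1.53
Copper has the lowest safety factor, n = 0.463.

copper, n = 0.463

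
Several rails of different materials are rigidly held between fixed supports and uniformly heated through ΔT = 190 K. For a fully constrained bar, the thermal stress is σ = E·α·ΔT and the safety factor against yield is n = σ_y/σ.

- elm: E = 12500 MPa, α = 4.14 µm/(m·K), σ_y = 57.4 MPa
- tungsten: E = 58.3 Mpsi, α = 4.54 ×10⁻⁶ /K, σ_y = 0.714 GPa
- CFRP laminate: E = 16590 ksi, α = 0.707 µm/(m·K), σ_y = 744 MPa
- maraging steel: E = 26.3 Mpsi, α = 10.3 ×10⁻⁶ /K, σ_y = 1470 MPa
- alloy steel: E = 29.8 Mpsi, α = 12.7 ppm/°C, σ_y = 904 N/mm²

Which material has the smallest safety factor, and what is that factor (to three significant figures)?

Per material, after unit conversion:
  elm: E = 12.50, α = 4.14, σ_y = 57.40 → σ = 9.83 MPa, n = 5.84
  tungsten: E = 402.0, α = 4.54, σ_y = 714.0 → σ = 347 MPa, n = 2.06
  CFRP laminate: E = 114.4, α = 0.707, σ_y = 744.0 → σ = 15.4 MPa, n = 48.4
  maraging steel: E = 181.3, α = 10.3, σ_y = 1470 → σ = 355 MPa, n = 4.14
  alloy steel: E = 205.5, α = 12.7, σ_y = 904.0 → σ = 496 MPa, n = 1.82
Alloy steel has the lowest safety factor, n = 1.82.

alloy steel, n = 1.82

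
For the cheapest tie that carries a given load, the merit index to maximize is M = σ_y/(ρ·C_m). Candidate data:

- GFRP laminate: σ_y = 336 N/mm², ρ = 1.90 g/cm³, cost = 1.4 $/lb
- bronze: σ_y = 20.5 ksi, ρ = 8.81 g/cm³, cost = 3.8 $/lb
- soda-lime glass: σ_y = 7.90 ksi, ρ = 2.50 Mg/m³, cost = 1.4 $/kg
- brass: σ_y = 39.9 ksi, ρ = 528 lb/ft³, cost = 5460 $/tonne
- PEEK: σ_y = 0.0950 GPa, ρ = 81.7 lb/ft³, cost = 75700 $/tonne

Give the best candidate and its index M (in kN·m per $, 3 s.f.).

GFRP laminate, M = 57.3 kN·m per $

In SI units:
  GFRP laminate: σ_y = 336.0 MPa, ρ = 1900 kg/m³, cost = 3.086 $/kg
  bronze: σ_y = 141.3 MPa, ρ = 8810 kg/m³, cost = 8.377 $/kg
  soda-lime glass: σ_y = 54.47 MPa, ρ = 2500 kg/m³, cost = 1.400 $/kg
  brass: σ_y = 275.1 MPa, ρ = 8458 kg/m³, cost = 5.460 $/kg
  PEEK: σ_y = 95.00 MPa, ρ = 1309 kg/m³, cost = 75.70 $/kg
  GFRP laminate: M = 57.3 kN·m per $
  soda-lime glass: M = 15.6 kN·m per $
  brass: M = 5.96 kN·m per $
  bronze: M = 1.92 kN·m per $
  PEEK: M = 0.959 kN·m per $
GFRP laminate has the largest M.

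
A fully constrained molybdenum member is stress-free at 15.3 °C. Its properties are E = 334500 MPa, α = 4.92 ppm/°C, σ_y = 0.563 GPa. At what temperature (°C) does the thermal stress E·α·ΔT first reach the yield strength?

357 °C

E = 334500 MPa = 334.5 GPa.
σ_y = 0.563 GPa = 563.0 MPa.
E·α·ΔT = 563.0 MPa ⇒ ΔT = 563.0 / (334.5×10³ × 4.92×10⁻⁶) = 342.1 K.
T = 15.3 + 342.1 = 357.4 °C.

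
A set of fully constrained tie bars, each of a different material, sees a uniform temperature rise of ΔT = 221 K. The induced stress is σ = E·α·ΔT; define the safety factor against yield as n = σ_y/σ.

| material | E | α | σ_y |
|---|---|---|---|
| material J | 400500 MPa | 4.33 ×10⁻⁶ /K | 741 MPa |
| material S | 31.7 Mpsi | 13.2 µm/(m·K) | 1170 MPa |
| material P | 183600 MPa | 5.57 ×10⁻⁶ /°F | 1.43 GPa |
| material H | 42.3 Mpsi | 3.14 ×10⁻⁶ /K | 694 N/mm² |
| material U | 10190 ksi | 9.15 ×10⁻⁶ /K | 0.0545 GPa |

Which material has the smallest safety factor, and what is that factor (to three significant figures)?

With everything in SI (GPa, ×10⁻⁶/K, MPa):
  material J: E = 400.5, α = 4.33, σ_y = 741.0 → σ = 383 MPa, n = 1.93
  material S: E = 218.6, α = 13.2, σ_y = 1170 → σ = 638 MPa, n = 1.84
  material P: E = 183.6, α = 10.0, σ_y = 1430 → σ = 407 MPa, n = 3.52
  material H: E = 291.6, α = 3.14, σ_y = 694.0 → σ = 202 MPa, n = 3.43
  material U: E = 70.26, α = 9.15, σ_y = 54.50 → σ = 142 MPa, n = 0.384
Material U has the lowest safety factor, n = 0.384.

material U, n = 0.384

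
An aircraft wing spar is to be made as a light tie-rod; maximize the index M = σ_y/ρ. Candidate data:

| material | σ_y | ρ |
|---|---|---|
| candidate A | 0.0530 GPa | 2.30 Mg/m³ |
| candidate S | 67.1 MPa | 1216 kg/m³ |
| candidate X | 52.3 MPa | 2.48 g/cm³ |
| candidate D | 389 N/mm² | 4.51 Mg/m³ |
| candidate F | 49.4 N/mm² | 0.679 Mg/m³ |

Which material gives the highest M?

candidate D

Putting every candidate on a common basis:
  candidate A: σ_y = 53.00 MPa, ρ = 2300 kg/m³
  candidate S: σ_y = 67.10 MPa, ρ = 1216 kg/m³
  candidate X: σ_y = 52.30 MPa, ρ = 2480 kg/m³
  candidate D: σ_y = 389.0 MPa, ρ = 4510 kg/m³
  candidate F: σ_y = 49.40 MPa, ρ = 679.0 kg/m³
  candidate D: M = 86.3 kN·m/kg
  candidate F: M = 72.8 kN·m/kg
  candidate S: M = 55.2 kN·m/kg
  candidate A: M = 23.0 kN·m/kg
  candidate X: M = 21.1 kN·m/kg
The maximum is for candidate D.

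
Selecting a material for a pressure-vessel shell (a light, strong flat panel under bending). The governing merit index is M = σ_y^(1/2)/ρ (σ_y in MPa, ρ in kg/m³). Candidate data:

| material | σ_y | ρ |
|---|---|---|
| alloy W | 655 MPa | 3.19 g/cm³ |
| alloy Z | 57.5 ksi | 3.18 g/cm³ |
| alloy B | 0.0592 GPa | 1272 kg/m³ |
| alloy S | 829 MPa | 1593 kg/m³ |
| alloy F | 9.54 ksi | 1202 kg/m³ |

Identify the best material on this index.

After converting to SI:
  alloy W: σ_y = 655.0 MPa, ρ = 3190 kg/m³
  alloy Z: σ_y = 396.4 MPa, ρ = 3180 kg/m³
  alloy B: σ_y = 59.20 MPa, ρ = 1272 kg/m³
  alloy S: σ_y = 829.0 MPa, ρ = 1593 kg/m³
  alloy F: σ_y = 65.78 MPa, ρ = 1202 kg/m³
  alloy S: M = 18.1×10⁻³
  alloy W: M = 8.02×10⁻³
  alloy F: M = 6.75×10⁻³
  alloy Z: M = 6.26×10⁻³
  alloy B: M = 6.05×10⁻³
The maximum is for alloy S.

alloy S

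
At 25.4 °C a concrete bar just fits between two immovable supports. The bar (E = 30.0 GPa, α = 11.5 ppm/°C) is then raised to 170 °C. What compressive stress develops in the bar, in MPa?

ΔT = 144.6 K. Constrained thermal stress σ = E·α·ΔT = 30.00×10³ MPa × 11.5×10⁻⁶ × 144.6 = 49.9 MPa (compressive).

49.9 MPa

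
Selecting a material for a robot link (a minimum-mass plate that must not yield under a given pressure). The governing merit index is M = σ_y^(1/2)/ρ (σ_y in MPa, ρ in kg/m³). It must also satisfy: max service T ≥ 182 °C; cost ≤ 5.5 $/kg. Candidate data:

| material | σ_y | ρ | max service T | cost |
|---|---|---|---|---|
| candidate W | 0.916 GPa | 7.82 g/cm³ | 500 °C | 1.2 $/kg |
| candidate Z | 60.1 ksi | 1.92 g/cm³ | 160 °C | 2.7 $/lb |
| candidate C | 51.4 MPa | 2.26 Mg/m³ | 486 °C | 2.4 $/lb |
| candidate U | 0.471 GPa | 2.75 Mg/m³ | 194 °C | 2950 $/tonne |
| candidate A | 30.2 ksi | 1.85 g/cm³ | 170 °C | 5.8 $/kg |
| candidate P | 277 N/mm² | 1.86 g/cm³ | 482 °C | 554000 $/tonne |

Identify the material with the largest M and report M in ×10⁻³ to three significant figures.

candidate U, M = 7.89×10⁻³

Screen on constraints: max service T ≥ 182 °C; cost ≤ 5.5 $/kg. Survivors: candidate W, candidate C, candidate U.
Convert each candidate to consistent units, then evaluate M:
  candidate W: σ_y = 916.0 MPa, ρ = 7820 kg/m³
  candidate C: σ_y = 51.40 MPa, ρ = 2260 kg/m³
  candidate U: σ_y = 471.0 MPa, ρ = 2750 kg/m³
  candidate U: M = 7.89×10⁻³
  candidate W: M = 3.87×10⁻³
  candidate C: M = 3.17×10⁻³
Highest index: candidate U.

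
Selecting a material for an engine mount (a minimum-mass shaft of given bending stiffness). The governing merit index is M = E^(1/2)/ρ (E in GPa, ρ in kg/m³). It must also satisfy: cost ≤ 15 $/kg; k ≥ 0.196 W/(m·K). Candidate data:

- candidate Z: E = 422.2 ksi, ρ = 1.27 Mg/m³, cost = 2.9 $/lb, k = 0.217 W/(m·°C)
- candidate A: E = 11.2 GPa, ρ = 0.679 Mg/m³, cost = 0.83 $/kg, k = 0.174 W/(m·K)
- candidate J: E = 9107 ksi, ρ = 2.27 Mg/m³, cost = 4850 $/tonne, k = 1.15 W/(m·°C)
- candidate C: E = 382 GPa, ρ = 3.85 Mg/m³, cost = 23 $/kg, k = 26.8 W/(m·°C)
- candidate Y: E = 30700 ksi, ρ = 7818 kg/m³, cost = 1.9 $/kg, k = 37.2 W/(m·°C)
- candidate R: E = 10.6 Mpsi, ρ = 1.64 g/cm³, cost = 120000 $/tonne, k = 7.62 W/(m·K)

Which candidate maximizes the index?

candidate J

Screen on constraints: cost ≤ 15 $/kg; k ≥ 0.196 W/(m·K). Survivors: candidate Z, candidate J, candidate Y.
After converting to SI:
  candidate Z: E = 2.911 GPa, ρ = 1270 kg/m³
  candidate J: E = 62.79 GPa, ρ = 2270 kg/m³
  candidate Y: E = 211.7 GPa, ρ = 7818 kg/m³
  candidate J: M = 3.49×10⁻³
  candidate Y: M = 1.86×10⁻³
  candidate Z: M = 1.34×10⁻³
Highest index: candidate J.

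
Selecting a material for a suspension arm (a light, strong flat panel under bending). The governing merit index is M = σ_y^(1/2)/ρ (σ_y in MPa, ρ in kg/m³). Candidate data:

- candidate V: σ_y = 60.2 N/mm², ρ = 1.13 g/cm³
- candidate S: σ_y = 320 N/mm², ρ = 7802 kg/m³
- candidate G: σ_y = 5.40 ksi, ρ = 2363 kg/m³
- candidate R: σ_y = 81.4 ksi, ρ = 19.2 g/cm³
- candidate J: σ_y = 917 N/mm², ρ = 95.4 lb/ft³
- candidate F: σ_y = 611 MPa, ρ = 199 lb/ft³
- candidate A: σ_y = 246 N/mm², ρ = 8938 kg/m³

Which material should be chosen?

In SI units:
  candidate V: σ_y = 60.20 MPa, ρ = 1130 kg/m³
  candidate S: σ_y = 320.0 MPa, ρ = 7802 kg/m³
  candidate G: σ_y = 37.23 MPa, ρ = 2363 kg/m³
  candidate R: σ_y = 561.2 MPa, ρ = 19200 kg/m³
  candidate J: σ_y = 917.0 MPa, ρ = 1528 kg/m³
  candidate F: σ_y = 611.0 MPa, ρ = 3188 kg/m³
  candidate A: σ_y = 246.0 MPa, ρ = 8938 kg/m³
  candidate J: M = 19.8×10⁻³
  candidate F: M = 7.75×10⁻³
  candidate V: M = 6.87×10⁻³
  candidate G: M = 2.58×10⁻³
  candidate S: M = 2.29×10⁻³
  candidate A: M = 1.75×10⁻³
  candidate R: M = 1.23×10⁻³
Candidate J has the largest M.

candidate J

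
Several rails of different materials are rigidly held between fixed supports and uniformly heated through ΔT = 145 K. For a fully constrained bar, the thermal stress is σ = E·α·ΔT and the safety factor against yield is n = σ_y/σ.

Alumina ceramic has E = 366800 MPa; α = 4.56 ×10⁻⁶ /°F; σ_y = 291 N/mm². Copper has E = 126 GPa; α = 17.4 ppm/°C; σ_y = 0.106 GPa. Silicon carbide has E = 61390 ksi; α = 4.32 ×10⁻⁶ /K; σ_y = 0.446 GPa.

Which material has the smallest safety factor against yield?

copper

In consistent units (E in GPa, α in ×10⁻⁶/K, σ_y in MPa):
  alumina ceramic: E = 366.8, α = 8.21, σ_y = 291.0 → σ = 437 MPa, n = 0.667
  copper: E = 126.0, α = 17.4, σ_y = 106.0 → σ = 318 MPa, n = 0.333
  silicon carbide: E = 423.3, α = 4.32, σ_y = 446.0 → σ = 265 MPa, n = 1.68
Smallest n: copper with n = 0.333.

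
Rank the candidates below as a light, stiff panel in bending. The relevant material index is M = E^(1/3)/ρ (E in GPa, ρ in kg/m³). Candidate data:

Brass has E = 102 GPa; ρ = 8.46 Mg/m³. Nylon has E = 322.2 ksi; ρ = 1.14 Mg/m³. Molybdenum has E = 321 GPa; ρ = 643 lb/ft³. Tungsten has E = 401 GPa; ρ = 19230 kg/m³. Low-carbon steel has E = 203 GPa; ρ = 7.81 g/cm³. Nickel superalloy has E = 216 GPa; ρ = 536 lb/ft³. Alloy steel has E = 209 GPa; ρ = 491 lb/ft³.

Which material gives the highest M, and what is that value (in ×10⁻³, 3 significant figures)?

Convert each candidate to consistent units, then evaluate M:
  brass: E = 102.0 GPa, ρ = 8460 kg/m³
  nylon: E = 2.221 GPa, ρ = 1140 kg/m³
  molybdenum: E = 321.0 GPa, ρ = 10300 kg/m³
  tungsten: E = 401.0 GPa, ρ = 19230 kg/m³
  low-carbon steel: E = 203.0 GPa, ρ = 7810 kg/m³
  nickel superalloy: E = 216.0 GPa, ρ = 8586 kg/m³
  alloy steel: E = 209.0 GPa, ρ = 7865 kg/m³
  nylon: M = 1.14×10⁻³
  alloy steel: M = 0.755×10⁻³
  low-carbon steel: M = 0.753×10⁻³
  nickel superalloy: M = 0.699×10⁻³
  molybdenum: M = 0.665×10⁻³
  brass: M = 0.552×10⁻³
  tungsten: M = 0.383×10⁻³
Nylon has the largest M.

nylon, M = 1.14×10⁻³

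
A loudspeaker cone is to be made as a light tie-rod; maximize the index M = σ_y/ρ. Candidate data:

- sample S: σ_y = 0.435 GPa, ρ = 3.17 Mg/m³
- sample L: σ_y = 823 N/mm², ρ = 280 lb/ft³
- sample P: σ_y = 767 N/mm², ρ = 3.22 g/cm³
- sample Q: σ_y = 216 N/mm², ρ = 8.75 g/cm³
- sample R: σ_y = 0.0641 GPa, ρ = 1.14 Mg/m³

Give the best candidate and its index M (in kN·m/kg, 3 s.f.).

sample P, M = 238 kN·m/kg

Normalizing units and computing the index:
  sample S: σ_y = 435.0 MPa, ρ = 3170 kg/m³
  sample L: σ_y = 823.0 MPa, ρ = 4485 kg/m³
  sample P: σ_y = 767.0 MPa, ρ = 3220 kg/m³
  sample Q: σ_y = 216.0 MPa, ρ = 8750 kg/m³
  sample R: σ_y = 64.10 MPa, ρ = 1140 kg/m³
  sample P: M = 238 kN·m/kg
  sample L: M = 183 kN·m/kg
  sample S: M = 137 kN·m/kg
  sample R: M = 56.2 kN·m/kg
  sample Q: M = 24.7 kN·m/kg
Highest index: sample P.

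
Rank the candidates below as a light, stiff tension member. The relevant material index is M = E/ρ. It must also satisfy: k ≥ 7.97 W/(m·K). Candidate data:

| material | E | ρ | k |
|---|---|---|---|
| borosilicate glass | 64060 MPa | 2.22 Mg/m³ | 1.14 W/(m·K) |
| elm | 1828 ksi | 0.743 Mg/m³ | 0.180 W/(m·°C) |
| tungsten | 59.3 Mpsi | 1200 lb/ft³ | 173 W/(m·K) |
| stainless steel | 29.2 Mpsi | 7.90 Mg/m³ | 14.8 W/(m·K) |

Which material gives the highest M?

stainless steel

Screen on constraints: k ≥ 7.97 W/(m·K). Survivors: tungsten, stainless steel.
Putting every candidate on a common basis:
  tungsten: E = 408.9 GPa, ρ = 19220 kg/m³
  stainless steel: E = 201.3 GPa, ρ = 7900 kg/m³
  stainless steel: M = 25.5 MN·m/kg
  tungsten: M = 21.3 MN·m/kg
Stainless steel ranks first.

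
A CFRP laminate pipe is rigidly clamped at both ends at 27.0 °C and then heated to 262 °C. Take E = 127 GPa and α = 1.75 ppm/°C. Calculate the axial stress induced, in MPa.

52.2 MPa

ΔT = 235.0 K. Constrained thermal stress σ = E·α·ΔT = 127.0×10³ MPa × 1.75×10⁻⁶ × 235.0 = 52.2 MPa (compressive).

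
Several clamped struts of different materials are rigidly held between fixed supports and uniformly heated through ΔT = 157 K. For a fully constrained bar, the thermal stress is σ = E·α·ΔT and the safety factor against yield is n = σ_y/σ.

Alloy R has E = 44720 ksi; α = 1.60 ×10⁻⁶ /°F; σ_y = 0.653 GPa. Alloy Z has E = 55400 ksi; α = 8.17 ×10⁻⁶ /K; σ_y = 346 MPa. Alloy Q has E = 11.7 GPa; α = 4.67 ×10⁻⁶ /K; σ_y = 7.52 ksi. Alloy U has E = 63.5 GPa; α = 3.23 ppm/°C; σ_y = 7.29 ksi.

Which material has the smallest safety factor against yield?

alloy Z

With everything in SI (GPa, ×10⁻⁶/K, MPa):
  alloy R: E = 308.3, α = 2.88, σ_y = 653.0 → σ = 139 MPa, n = 4.68
  alloy Z: E = 382.0, α = 8.17, σ_y = 346.0 → σ = 490 MPa, n = 0.706
  alloy Q: E = 11.70, α = 4.67, σ_y = 51.85 → σ = 8.58 MPa, n = 6.04
  alloy U: E = 63.50, α = 3.23, σ_y = 50.26 → σ = 32.2 MPa, n = 1.56
Alloy Z has the lowest safety factor, n = 0.706.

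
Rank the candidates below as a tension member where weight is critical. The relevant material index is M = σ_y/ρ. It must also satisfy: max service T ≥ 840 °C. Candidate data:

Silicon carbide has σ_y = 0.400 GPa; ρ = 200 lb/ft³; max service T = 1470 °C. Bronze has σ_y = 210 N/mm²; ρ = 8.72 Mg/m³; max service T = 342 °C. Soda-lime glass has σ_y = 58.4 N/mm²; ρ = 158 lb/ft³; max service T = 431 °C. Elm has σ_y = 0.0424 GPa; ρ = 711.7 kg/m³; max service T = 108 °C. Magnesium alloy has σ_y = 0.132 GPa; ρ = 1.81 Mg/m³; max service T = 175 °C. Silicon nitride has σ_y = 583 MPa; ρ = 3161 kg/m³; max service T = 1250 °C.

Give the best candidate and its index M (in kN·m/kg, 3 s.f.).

Screen on constraints: max service T ≥ 840 °C. Survivors: silicon carbide, silicon nitride.
In SI units:
  silicon carbide: σ_y = 400.0 MPa, ρ = 3204 kg/m³
  silicon nitride: σ_y = 583.0 MPa, ρ = 3161 kg/m³
  silicon nitride: M = 184 kN·m/kg
  silicon carbide: M = 125 kN·m/kg
Silicon nitride ranks first.

silicon nitride, M = 184 kN·m/kg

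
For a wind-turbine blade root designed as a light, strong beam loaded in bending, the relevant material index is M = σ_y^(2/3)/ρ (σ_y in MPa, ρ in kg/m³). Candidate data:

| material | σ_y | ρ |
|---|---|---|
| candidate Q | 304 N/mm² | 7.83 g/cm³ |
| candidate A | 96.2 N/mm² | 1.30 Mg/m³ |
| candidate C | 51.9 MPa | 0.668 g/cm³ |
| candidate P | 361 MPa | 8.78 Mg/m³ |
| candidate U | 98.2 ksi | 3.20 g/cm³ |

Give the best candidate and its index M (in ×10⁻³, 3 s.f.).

candidate U, M = 24.1×10⁻³

Convert each candidate to consistent units, then evaluate M:
  candidate Q: σ_y = 304.0 MPa, ρ = 7830 kg/m³
  candidate A: σ_y = 96.20 MPa, ρ = 1300 kg/m³
  candidate C: σ_y = 51.90 MPa, ρ = 668.0 kg/m³
  candidate P: σ_y = 361.0 MPa, ρ = 8780 kg/m³
  candidate U: σ_y = 677.1 MPa, ρ = 3200 kg/m³
  candidate U: M = 24.1×10⁻³
  candidate C: M = 20.8×10⁻³
  candidate A: M = 16.2×10⁻³
  candidate P: M = 5.77×10⁻³
  candidate Q: M = 5.77×10⁻³
Candidate U has the largest M.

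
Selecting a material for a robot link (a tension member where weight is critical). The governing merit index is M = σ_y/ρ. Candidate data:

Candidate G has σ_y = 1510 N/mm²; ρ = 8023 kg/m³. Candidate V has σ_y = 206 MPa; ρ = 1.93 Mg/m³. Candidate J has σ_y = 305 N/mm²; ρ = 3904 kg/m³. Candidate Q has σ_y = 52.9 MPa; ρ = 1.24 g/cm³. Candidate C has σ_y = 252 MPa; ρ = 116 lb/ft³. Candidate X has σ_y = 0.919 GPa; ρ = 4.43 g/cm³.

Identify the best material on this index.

candidate X

Putting every candidate on a common basis:
  candidate G: σ_y = 1510 MPa, ρ = 8023 kg/m³
  candidate V: σ_y = 206.0 MPa, ρ = 1930 kg/m³
  candidate J: σ_y = 305.0 MPa, ρ = 3904 kg/m³
  candidate Q: σ_y = 52.90 MPa, ρ = 1240 kg/m³
  candidate C: σ_y = 252.0 MPa, ρ = 1858 kg/m³
  candidate X: σ_y = 919.0 MPa, ρ = 4430 kg/m³
  candidate X: M = 207 kN·m/kg
  candidate G: M = 188 kN·m/kg
  candidate C: M = 136 kN·m/kg
  candidate V: M = 107 kN·m/kg
  candidate J: M = 78.1 kN·m/kg
  candidate Q: M = 42.7 kN·m/kg
Highest index: candidate X.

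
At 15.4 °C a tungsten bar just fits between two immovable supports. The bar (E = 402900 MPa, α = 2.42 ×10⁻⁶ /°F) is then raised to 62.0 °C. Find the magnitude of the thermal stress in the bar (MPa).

81.8 MPa

E = 402900 MPa = 402.9 GPa.
α = 2.42×10⁻⁶/°F × 9/5 = 4.36×10⁻⁶/K.
ΔT = 46.60 K. Constrained thermal stress σ = E·α·ΔT = 402.9×10³ MPa × 4.36×10⁻⁶ × 46.60 = 81.8 MPa (compressive).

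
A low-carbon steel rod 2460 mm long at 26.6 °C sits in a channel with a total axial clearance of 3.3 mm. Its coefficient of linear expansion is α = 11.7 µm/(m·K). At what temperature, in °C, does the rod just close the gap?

α·L₀·ΔT = 3.3 mm ⇒ ΔT = 3.3 / (11.7×10⁻⁶ × 2460.0) = 114.7 K.
T = 26.6 + 114.7 = 141.3 °C.

141 °C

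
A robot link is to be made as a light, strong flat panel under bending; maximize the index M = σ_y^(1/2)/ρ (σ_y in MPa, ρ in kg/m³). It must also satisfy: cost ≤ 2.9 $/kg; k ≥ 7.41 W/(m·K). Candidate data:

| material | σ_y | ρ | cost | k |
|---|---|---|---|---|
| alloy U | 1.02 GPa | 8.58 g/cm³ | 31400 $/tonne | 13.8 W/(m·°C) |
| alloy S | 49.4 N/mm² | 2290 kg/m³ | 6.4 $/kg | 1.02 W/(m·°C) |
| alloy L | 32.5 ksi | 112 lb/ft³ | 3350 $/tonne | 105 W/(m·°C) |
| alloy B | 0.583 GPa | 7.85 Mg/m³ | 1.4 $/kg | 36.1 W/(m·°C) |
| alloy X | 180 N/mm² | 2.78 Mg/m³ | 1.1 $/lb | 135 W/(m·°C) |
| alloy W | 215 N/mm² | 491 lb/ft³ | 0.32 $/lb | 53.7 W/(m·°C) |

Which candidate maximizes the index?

alloy X

Screen on constraints: cost ≤ 2.9 $/kg; k ≥ 7.41 W/(m·K). Survivors: alloy B, alloy X, alloy W.
Putting every candidate on a common basis:
  alloy B: σ_y = 583.0 MPa, ρ = 7850 kg/m³
  alloy X: σ_y = 180.0 MPa, ρ = 2780 kg/m³
  alloy W: σ_y = 215.0 MPa, ρ = 7865 kg/m³
  alloy X: M = 4.83×10⁻³
  alloy B: M = 3.08×10⁻³
  alloy W: M = 1.86×10⁻³
Alloy X has the largest M.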